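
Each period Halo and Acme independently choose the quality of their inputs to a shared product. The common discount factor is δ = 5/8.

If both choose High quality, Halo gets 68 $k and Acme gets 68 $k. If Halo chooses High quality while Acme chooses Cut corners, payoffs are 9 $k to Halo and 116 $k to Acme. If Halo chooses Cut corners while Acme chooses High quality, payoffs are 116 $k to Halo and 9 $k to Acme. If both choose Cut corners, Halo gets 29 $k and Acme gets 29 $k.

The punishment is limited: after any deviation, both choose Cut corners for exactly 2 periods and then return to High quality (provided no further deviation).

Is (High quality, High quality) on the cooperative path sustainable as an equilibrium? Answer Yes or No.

No

Comparing payoff streams over the 3 periods until play realigns: cooperate → 68(1+δ+…+δ^2); deviate → 116 + 29(δ+…+δ^2).
Cooperation is sustained iff (68−29)(δ+…+δ^2) ≥ 116−68.
δ+…+δ^2 = 5/8·(1−(5/8)^2)/(1−5/8) = 1.0156, and (116−68)/(68−29) = 1.2308.
1.0156 < 1.2308, so cooperation is not sustainable.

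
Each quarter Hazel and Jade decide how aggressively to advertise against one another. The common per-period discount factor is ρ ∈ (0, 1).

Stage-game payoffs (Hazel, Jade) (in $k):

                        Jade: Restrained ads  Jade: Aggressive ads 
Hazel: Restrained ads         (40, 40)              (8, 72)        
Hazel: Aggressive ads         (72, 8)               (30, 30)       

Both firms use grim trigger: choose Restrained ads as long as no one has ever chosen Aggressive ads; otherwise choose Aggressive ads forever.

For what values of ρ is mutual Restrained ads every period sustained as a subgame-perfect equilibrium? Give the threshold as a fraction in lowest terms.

16/21

One-period gain from deviating is 72 − 40 = 32. The loss is 40 − 30 = 10 in every subsequent period, with present value 10·ρ/(1−ρ).
Deviation is unprofitable when 10·ρ/(1−ρ) ≥ 32, i.e. ρ/(1−ρ) ≥ 16/5.
Equivalently ρ ≥ 32/(32+10) = 16/21.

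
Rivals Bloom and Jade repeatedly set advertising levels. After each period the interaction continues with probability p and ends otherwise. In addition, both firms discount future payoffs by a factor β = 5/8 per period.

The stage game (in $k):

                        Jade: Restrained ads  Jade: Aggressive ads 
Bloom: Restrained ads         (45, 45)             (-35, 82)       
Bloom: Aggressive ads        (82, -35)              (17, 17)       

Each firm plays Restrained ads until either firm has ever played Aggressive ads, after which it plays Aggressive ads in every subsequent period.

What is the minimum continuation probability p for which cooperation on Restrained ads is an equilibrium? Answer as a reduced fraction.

With continuation probability p and discount β, the effective per-period discount factor is βp.
Grim-trigger IC: βp ≥ (82−45)/(82−17) = 37/65.
So p ≥ (37/65)/(5/8) = 296/325.

296/325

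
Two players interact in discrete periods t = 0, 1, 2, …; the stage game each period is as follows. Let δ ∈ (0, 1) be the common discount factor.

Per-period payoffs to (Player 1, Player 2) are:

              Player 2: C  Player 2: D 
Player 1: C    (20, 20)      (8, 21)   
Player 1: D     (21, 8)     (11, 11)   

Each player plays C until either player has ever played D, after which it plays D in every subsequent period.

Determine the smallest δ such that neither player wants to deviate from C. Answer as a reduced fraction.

1/10

20/(1−δ) ≥ 21 + 11δ/(1−δ)
20 ≥ 21 − 10δ
δ ≥ 1/10.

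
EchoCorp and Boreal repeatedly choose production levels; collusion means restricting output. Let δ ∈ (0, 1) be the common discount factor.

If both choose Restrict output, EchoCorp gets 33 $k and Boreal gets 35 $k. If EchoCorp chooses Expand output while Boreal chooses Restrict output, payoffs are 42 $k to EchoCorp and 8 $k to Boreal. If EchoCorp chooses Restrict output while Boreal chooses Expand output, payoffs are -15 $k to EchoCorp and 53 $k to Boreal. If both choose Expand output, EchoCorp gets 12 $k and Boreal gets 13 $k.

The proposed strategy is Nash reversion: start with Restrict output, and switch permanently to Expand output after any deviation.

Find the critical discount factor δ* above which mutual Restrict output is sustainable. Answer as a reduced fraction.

EchoCorp's threshold: (42−33)/(42−12) = 3/10.
Boreal's threshold: (53−35)/(53−13) = 9/20.
3/10 < 9/20, so Boreal binds and δ* = 9/20.

9/20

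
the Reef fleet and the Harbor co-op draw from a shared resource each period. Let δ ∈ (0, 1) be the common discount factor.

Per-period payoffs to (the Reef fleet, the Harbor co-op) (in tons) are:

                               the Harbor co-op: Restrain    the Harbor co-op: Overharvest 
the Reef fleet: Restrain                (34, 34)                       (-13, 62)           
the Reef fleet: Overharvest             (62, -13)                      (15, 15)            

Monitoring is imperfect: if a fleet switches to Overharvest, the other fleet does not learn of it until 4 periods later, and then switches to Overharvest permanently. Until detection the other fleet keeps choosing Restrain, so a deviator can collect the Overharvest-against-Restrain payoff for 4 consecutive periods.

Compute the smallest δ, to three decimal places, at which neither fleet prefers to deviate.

A deviator earns 62 for 4 periods, then 15 forever; cooperating earns 34 forever. Multiplying the IC by (1−δ):
34 ≥ 62(1−δ^4) + 15δ^4, so 47·δ^4 ≥ 28 and δ^4 ≥ 28/47.
δ ≥ (28/47)^(1/4) ≈ 0.879.

0.879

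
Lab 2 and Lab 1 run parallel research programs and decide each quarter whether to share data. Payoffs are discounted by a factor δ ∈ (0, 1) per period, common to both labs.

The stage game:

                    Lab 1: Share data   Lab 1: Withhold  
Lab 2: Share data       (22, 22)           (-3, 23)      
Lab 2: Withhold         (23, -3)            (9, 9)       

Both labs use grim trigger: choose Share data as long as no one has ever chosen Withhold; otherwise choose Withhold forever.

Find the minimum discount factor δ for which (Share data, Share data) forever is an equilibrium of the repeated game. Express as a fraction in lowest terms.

1/14

One-period gain from deviating is 23 − 22 = 1. The loss is 22 − 9 = 13 in every subsequent period, with present value 13·δ/(1−δ).
Deviation is unprofitable when 13·δ/(1−δ) ≥ 1, i.e. δ/(1−δ) ≥ 1/13.
Equivalently δ ≥ 1/(1+13) = 1/14.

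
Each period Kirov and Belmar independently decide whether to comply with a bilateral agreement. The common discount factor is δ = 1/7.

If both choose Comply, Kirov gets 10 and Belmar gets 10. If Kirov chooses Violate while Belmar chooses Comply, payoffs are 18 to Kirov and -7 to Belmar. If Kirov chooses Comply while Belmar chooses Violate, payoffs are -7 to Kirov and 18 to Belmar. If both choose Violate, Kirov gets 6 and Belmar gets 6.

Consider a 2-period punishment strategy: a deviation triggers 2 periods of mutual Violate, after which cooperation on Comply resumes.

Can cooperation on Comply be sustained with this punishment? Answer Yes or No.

No

IC: δ+…+δ^2 ≥ (18−10)/(10−6) = 2.
At δ = 1/7: partial sum = 0.1633 < 2.0000. Cooperation not sustainable.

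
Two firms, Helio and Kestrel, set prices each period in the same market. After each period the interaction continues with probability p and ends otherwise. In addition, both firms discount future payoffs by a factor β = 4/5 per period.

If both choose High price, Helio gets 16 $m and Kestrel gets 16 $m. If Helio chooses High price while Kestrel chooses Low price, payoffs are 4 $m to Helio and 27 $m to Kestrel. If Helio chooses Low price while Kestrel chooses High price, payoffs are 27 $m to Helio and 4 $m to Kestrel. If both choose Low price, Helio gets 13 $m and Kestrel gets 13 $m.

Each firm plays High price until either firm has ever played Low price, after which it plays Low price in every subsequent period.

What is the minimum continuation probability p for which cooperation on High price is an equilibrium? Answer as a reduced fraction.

55/56

Expected continuation weight on next period's payoff is β·p = 4/5·p, which plays the role of the discount factor.
Cooperation requires 4/5·p ≥ (27−16)/(27−13) = 11/14, hence p ≥ 55/56.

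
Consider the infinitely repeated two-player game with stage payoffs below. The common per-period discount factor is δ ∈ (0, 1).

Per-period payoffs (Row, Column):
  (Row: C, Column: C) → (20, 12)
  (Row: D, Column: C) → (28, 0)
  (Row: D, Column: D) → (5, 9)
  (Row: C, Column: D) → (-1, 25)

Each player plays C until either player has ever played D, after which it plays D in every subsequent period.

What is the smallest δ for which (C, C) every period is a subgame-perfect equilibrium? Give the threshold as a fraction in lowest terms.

Row's threshold: (28−20)/(28−5) = 8/23.
Column's threshold: (25−12)/(25−9) = 13/16.
8/23 < 13/16, so Column binds and δ* = 13/16.

13/16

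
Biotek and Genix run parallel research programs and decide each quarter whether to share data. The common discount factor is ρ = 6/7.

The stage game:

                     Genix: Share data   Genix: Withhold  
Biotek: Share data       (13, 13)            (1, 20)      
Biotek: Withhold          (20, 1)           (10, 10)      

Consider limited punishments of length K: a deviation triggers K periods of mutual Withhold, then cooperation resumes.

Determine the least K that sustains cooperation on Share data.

IC: ρ(1−ρ^K)/(1−ρ) ≥ (20−13)/(13−10) = 7/3.
With ρ = 6/7: need 1 − ρ^K ≥ 7/3·(1−6/7)/(6/7), i.e. ρ^K ≤ 0.6111.
Since (6/7)^3 = 0.6297 and (6/7)^4 = 0.5398, the smallest such K is 4.

4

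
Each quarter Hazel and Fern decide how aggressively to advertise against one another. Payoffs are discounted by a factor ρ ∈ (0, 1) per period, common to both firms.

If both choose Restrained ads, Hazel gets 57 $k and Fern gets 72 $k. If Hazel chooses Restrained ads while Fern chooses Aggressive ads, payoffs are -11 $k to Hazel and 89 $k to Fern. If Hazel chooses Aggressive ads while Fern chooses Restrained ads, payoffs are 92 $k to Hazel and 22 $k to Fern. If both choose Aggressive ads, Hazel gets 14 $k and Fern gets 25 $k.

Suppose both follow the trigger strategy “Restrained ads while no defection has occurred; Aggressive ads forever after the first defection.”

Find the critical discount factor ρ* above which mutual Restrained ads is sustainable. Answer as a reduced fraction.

For Hazel: deviation gain 92−57 = 35, per-period punishment loss 57−14 = 43. IC gives ρ ≥ 35/78.
For Fern: gain 17, loss 47 per period, so ρ ≥ 17/64.
The tighter constraint is Hazel's, so cooperation needs ρ ≥ 35/78.

35/78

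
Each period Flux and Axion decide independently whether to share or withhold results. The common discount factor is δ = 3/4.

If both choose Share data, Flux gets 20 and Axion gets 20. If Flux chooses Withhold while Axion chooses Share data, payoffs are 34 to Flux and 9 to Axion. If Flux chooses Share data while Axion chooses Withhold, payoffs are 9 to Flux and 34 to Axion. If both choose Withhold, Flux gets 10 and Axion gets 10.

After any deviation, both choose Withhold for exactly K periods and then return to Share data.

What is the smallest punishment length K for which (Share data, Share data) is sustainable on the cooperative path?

IC: δ(1−δ^K)/(1−δ) ≥ (34−20)/(20−10) = 7/5.
With δ = 3/4: need 1 − δ^K ≥ 7/5·(1−3/4)/(3/4), i.e. δ^K ≤ 0.5333.
Since (3/4)^2 = 0.5625 and (3/4)^3 = 0.4219, the smallest such K is 3.

3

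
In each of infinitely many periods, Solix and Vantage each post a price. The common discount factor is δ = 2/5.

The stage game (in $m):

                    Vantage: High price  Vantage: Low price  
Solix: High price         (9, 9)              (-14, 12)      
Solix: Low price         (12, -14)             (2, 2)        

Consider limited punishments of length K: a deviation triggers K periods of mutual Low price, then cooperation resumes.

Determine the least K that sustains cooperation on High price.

2

IC: δ(1−δ^K)/(1−δ) ≥ (12−9)/(9−2) = 3/7.
With δ = 2/5: need 1 − δ^K ≥ 3/7·(1−2/5)/(2/5), i.e. δ^K ≤ 0.3571.
Since (2/5)^1 = 0.4000 and (2/5)^2 = 0.1600, the smallest such K is 2.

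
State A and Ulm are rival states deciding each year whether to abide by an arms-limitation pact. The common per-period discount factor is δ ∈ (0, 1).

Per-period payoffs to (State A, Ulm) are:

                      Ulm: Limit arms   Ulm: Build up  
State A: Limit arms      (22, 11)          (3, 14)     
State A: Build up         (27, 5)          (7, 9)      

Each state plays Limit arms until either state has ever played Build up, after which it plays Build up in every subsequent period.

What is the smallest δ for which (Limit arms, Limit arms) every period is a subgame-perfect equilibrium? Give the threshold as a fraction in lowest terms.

State A: cooperation gives 22 each period; deviation gives 27 once then 7 forever.
  22/(1−δ) ≥ 27 + 7δ/(1−δ) ⇒ δ ≥ 5/20 = 1/4.
Ulm: cooperation gives 11 each period; deviation gives 14 once then 9 forever.
  δ ≥ 3/5.
Both must hold, so the binding constraint is Ulm's: δ ≥ 3/5.

3/5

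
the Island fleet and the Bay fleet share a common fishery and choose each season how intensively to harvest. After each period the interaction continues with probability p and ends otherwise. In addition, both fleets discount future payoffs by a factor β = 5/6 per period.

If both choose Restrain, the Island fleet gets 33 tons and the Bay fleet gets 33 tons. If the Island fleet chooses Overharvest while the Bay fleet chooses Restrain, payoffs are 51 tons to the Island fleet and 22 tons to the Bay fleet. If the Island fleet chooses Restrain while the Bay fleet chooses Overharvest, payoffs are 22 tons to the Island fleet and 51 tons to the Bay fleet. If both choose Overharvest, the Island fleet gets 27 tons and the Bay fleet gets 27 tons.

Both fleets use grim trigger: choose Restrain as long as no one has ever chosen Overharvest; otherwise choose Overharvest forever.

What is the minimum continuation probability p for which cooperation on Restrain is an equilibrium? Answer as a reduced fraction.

9/10

With continuation probability p and discount β, the effective per-period discount factor is βp.
Grim-trigger IC: βp ≥ (51−33)/(51−27) = 3/4.
So p ≥ (3/4)/(5/6) = 9/10.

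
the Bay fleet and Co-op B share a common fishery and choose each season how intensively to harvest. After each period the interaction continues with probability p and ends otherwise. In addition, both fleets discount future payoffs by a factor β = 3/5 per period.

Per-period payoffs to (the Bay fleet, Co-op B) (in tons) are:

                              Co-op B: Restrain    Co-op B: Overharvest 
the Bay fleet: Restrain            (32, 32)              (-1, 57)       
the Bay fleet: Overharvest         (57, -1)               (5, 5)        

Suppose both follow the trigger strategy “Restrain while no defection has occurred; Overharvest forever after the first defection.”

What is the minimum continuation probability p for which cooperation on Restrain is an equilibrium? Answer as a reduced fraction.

With continuation probability p and discount β, the effective per-period discount factor is βp.
Grim-trigger IC: βp ≥ (57−32)/(57−5) = 25/52.
So p ≥ (25/52)/(3/5) = 125/156.

125/156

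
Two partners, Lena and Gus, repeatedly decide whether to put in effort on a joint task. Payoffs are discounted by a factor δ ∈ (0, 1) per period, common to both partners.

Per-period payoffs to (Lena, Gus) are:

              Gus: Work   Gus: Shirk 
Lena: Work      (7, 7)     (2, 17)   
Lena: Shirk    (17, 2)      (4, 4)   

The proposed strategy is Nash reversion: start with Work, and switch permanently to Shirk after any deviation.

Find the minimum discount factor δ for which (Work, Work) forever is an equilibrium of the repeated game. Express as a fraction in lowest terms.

One-period gain from deviating is 17 − 7 = 10. The loss is 7 − 4 = 3 in every subsequent period, with present value 3·δ/(1−δ).
Deviation is unprofitable when 3·δ/(1−δ) ≥ 10, i.e. δ/(1−δ) ≥ 10/3.
Equivalently δ ≥ 10/(10+3) = 10/13.

10/13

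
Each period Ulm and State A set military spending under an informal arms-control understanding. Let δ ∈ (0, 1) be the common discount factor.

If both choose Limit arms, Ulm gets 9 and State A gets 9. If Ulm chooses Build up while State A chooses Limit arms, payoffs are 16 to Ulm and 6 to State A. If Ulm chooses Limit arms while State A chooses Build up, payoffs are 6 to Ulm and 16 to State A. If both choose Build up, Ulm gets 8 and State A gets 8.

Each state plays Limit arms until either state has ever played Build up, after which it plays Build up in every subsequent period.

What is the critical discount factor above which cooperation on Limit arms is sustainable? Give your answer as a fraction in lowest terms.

Under grim trigger the critical discount factor is (T−C)/(T−P) with T = 16, C = 9, P = 8.
δ* = (16−9)/(16−8) = 7/8.

7/8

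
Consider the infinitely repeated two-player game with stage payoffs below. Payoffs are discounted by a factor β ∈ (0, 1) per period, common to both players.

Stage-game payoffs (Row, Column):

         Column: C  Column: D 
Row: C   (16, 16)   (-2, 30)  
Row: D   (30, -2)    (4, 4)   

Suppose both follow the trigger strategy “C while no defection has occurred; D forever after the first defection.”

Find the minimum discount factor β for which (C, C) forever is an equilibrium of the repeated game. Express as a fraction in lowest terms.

Cooperation forever yields 16 each period: 16/(1−β).
Deviating yields 30 once, then 4 forever: 30 + 4β/(1−β).
No profitable deviation requires 16/(1−β) ≥ 30 + 4β/(1−β).
Multiplying by (1−β): 16 ≥ 30(1−β) + 4β = 30 − 26β.
So 26β ≥ 14, i.e. β ≥ 14/26 = 7/13.

7/13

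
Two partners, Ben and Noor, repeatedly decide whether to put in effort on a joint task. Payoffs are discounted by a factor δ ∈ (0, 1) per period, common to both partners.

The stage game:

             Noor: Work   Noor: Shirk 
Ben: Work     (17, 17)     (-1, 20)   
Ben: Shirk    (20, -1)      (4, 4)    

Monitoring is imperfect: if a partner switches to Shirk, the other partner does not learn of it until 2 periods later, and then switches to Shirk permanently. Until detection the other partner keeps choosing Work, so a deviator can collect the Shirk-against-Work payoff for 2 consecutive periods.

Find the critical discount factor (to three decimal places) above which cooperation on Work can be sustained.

0.433

Deviating for the 2 undetected periods gains 20−17 = 3 per period over cooperation, then loses 17−4 = 13 per period forever once punishment starts.
Gain: 3(1 + δ + … + δ^1); loss: 13·δ^2/(1−δ).
No profitable deviation ⇔ 3(1−δ^2) ≤ 13·δ^2, i.e. δ^2 ≥ 3/(3+13) = 3/16.
Hence δ ≥ (3/16)^(1/2) ≈ 0.433.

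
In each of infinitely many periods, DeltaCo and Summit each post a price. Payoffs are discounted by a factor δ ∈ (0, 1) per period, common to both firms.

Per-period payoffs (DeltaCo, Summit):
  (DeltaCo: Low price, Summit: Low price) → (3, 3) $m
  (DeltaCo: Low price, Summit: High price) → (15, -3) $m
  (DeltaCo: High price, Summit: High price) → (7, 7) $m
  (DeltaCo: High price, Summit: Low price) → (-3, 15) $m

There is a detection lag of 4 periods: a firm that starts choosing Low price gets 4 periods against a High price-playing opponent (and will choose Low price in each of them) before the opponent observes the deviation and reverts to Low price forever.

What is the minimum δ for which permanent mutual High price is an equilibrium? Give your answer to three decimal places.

0.904

Deviating for the 4 undetected periods gains 15−7 = 8 per period over cooperation, then loses 7−3 = 4 per period forever once punishment starts.
Gain: 8(1 + δ + … + δ^3); loss: 4·δ^4/(1−δ).
No profitable deviation ⇔ 8(1−δ^4) ≤ 4·δ^4, i.e. δ^4 ≥ 8/(8+4) = 2/3.
Hence δ ≥ (2/3)^(1/4) ≈ 0.904.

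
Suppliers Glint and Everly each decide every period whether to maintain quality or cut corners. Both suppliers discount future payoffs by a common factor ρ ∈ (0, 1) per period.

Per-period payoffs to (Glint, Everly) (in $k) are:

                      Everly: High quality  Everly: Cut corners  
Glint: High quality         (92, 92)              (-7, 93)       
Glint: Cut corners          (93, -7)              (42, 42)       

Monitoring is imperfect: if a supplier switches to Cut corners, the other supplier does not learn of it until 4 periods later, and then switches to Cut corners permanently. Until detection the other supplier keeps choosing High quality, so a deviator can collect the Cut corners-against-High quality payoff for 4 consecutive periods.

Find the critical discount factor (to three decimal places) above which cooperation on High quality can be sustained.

The best deviation is to choose Cut corners for all 4 undetected periods, earning 93 each, then 42 forever once detected.
Deviation value: 93(1−ρ^4)/(1−ρ) + 42ρ^4/(1−ρ); cooperation value: 92/(1−ρ).
IC: 92 ≥ 93(1−ρ^4) + 42ρ^4 = 93 − 51ρ^4.
So ρ^4 ≥ 1/51, giving ρ ≥ (1/51)^(1/4) ≈ 0.374.

0.374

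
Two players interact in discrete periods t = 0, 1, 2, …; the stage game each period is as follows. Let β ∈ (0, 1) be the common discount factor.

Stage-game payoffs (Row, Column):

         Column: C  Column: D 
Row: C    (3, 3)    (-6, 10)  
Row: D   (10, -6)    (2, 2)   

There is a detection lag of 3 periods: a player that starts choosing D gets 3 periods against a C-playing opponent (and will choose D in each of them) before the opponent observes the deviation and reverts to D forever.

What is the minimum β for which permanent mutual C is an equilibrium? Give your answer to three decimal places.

0.956

A deviator earns 10 for 3 periods, then 2 forever; cooperating earns 3 forever. Multiplying the IC by (1−β):
3 ≥ 10(1−β^3) + 2β^3, so 8·β^3 ≥ 7 and β^3 ≥ 7/8.
β ≥ (7/8)^(1/3) ≈ 0.956.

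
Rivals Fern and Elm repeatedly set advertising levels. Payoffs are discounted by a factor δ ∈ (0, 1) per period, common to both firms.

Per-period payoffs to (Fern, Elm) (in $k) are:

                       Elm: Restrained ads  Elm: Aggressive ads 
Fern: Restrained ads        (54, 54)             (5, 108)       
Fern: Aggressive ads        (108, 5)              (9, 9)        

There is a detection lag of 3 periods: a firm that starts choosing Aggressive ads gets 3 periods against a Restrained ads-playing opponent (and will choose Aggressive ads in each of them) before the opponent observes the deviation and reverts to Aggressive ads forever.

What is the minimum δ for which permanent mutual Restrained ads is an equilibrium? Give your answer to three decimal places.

Deviating for the 3 undetected periods gains 108−54 = 54 per period over cooperation, then loses 54−9 = 45 per period forever once punishment starts.
Gain: 54(1 + δ + … + δ^2); loss: 45·δ^3/(1−δ).
No profitable deviation ⇔ 54(1−δ^3) ≤ 45·δ^3, i.e. δ^3 ≥ 54/(54+45) = 6/11.
Hence δ ≥ (6/11)^(1/3) ≈ 0.817.

0.817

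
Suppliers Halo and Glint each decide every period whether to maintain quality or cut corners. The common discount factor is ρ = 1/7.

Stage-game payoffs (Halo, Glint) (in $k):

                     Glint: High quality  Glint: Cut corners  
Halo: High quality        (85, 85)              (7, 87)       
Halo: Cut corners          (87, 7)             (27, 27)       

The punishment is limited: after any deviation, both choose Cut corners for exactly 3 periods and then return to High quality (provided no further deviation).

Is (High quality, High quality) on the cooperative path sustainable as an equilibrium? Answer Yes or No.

Yes

Comparing payoff streams over the 4 periods until play realigns: cooperate → 85(1+ρ+…+ρ^3); deviate → 87 + 27(ρ+…+ρ^3).
Cooperation is sustained iff (85−27)(ρ+…+ρ^3) ≥ 87−85.
ρ+…+ρ^3 = 1/7·(1−(1/7)^3)/(1−1/7) = 0.1662, and (87−85)/(85−27) = 0.0345.
0.1662 ≥ 0.0345, so cooperation is sustainable.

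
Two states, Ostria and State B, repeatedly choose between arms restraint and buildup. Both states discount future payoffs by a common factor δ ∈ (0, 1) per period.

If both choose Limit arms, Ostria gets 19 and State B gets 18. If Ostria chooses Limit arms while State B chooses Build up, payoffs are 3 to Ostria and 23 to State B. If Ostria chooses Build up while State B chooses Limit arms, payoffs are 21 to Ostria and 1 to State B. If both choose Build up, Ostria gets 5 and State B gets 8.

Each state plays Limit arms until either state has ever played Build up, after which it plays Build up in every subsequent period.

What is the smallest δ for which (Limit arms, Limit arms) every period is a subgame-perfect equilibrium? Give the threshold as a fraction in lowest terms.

1/3

Ostria: cooperation gives 19 each period; deviation gives 21 once then 5 forever.
  19/(1−δ) ≥ 21 + 5δ/(1−δ) ⇒ δ ≥ 2/16 = 1/8.
State B: cooperation gives 18 each period; deviation gives 23 once then 8 forever.
  δ ≥ 5/15 = 1/3.
Both must hold, so the binding constraint is State B's: δ ≥ 1/3.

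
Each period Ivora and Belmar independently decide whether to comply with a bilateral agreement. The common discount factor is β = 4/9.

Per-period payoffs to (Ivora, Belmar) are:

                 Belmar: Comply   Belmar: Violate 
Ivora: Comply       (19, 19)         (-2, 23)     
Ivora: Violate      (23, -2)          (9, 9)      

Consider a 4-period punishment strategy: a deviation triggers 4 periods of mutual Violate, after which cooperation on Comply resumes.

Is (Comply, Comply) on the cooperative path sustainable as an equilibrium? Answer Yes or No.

A one-shot deviation gives 23 now, then 9 for 4 periods, then back to 19.
Gain from deviating: (23−19) today; loss: (19−9) in each of the next 4 periods.
No-deviation condition: (19−9)(β+…+β^4) ≥ 23−19, i.e. β+…+β^4 ≥ 2/5.
At β = 4/9: β+…+β^4 = 0.7688 ≥ 0.4000.
So cooperation is sustainable.

Yes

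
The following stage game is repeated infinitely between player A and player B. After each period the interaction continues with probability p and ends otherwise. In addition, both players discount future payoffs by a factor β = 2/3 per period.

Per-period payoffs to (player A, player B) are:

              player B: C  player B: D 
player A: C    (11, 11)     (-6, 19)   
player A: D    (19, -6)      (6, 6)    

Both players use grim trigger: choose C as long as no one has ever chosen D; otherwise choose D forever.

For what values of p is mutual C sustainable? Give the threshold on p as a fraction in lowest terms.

Expected continuation weight on next period's payoff is β·p = 2/3·p, which plays the role of the discount factor.
Cooperation requires 2/3·p ≥ (19−11)/(19−6) = 8/13, hence p ≥ 12/13.

12/13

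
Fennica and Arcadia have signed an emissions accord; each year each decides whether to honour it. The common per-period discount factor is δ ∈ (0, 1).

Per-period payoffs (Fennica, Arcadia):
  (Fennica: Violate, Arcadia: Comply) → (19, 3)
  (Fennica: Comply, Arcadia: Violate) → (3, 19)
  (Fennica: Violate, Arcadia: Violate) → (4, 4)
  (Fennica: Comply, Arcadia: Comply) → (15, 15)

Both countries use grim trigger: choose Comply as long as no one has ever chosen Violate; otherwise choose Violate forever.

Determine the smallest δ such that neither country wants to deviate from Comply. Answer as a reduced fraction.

4/15

15/(1−δ) ≥ 19 + 4δ/(1−δ)
15 ≥ 19 − 15δ
δ ≥ 4/15.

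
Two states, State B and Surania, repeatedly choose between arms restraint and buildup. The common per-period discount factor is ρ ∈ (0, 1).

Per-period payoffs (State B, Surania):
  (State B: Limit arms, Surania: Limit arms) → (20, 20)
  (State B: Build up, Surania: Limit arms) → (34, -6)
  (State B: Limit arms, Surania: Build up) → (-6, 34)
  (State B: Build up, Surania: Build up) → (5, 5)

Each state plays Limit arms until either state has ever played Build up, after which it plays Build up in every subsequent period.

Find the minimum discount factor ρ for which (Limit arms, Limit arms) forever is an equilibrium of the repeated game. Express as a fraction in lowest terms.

14/29

Under grim trigger the critical discount factor is (T−C)/(T−P) with T = 34, C = 20, P = 5.
ρ* = (34−20)/(34−5) = 14/29.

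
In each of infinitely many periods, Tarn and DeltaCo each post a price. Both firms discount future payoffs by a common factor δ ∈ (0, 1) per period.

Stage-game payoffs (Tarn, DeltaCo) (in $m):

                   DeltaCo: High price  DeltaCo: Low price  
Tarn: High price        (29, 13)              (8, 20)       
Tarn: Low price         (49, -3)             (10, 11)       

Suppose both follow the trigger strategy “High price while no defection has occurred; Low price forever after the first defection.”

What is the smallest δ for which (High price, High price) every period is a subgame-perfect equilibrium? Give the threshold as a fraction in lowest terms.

For Tarn: deviation gain 49−29 = 20, per-period punishment loss 29−10 = 19. IC gives δ ≥ 20/39.
For DeltaCo: gain 7, loss 2 per period, so δ ≥ 7/9.
The tighter constraint is DeltaCo's, so cooperation needs δ ≥ 7/9.

7/9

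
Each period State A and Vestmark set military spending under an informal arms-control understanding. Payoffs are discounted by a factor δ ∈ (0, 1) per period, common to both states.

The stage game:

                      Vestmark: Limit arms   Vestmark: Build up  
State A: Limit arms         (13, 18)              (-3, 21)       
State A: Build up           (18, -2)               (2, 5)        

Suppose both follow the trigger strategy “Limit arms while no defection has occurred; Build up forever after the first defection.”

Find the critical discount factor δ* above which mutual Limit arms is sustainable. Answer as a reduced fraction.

State A: cooperation gives 13 each period; deviation gives 18 once then 2 forever.
  13/(1−δ) ≥ 18 + 2δ/(1−δ) ⇒ δ ≥ 5/16.
Vestmark: cooperation gives 18 each period; deviation gives 21 once then 5 forever.
  δ ≥ 3/16.
Both must hold, so the binding constraint is State A's: δ ≥ 5/16.

5/16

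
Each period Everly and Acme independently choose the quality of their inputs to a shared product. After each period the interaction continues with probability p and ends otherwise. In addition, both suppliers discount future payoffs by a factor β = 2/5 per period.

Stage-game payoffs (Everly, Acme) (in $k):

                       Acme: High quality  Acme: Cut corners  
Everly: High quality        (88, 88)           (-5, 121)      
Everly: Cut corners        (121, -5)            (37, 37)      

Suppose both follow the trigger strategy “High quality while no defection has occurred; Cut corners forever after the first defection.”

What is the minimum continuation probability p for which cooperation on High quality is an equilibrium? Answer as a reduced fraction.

Expected continuation weight on next period's payoff is β·p = 2/5·p, which plays the role of the discount factor.
Cooperation requires 2/5·p ≥ (121−88)/(121−37) = 11/28, hence p ≥ 55/56.

55/56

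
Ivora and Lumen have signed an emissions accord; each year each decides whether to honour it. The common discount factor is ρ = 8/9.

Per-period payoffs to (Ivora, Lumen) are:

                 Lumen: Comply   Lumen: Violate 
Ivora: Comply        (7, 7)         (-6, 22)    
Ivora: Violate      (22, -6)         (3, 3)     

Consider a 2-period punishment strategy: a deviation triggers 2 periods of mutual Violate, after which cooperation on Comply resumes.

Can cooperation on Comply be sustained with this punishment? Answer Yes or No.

No

IC: ρ+…+ρ^2 ≥ (22−7)/(7−3) = 15/4.
At ρ = 8/9: partial sum = 1.6790 < 3.7500. Cooperation not sustainable.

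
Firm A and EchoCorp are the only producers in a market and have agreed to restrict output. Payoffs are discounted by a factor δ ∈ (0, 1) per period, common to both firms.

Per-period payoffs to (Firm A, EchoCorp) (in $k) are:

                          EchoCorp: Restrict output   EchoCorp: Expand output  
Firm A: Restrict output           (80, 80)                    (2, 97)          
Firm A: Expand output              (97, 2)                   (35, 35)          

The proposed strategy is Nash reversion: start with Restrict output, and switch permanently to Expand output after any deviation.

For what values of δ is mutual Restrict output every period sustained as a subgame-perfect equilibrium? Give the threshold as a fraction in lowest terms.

17/62

One-period gain from deviating is 97 − 80 = 17. The loss is 80 − 35 = 45 in every subsequent period, with present value 45·δ/(1−δ).
Deviation is unprofitable when 45·δ/(1−δ) ≥ 17, i.e. δ/(1−δ) ≥ 17/45.
Equivalently δ ≥ 17/(17+45) = 17/62.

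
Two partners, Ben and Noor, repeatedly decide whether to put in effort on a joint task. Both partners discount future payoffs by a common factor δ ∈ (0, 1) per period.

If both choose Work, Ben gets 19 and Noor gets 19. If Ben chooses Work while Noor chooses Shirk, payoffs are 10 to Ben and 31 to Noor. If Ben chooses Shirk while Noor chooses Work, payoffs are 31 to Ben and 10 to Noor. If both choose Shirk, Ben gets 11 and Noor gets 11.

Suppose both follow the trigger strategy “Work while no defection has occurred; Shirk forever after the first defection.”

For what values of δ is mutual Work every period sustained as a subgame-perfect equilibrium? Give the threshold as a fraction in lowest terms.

Under grim trigger the critical discount factor is (T−C)/(T−P) with T = 31, C = 19, P = 11.
δ* = (31−19)/(31−11) = 12/20 = 3/5.

3/5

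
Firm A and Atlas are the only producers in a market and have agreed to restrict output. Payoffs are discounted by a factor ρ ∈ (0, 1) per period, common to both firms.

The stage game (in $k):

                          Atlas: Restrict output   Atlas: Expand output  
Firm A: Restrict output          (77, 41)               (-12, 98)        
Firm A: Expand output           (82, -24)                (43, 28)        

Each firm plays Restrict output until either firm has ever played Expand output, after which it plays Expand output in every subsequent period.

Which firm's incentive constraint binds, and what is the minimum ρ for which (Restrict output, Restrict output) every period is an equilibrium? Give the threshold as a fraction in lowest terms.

For Firm A: deviation gain 82−77 = 5, per-period punishment loss 77−43 = 34. IC gives ρ ≥ 5/39.
For Atlas: gain 57, loss 13 per period, so ρ ≥ 57/70.
The tighter constraint is Atlas's, so cooperation needs ρ ≥ 57/70.

Atlas; ρ ≥ 57/70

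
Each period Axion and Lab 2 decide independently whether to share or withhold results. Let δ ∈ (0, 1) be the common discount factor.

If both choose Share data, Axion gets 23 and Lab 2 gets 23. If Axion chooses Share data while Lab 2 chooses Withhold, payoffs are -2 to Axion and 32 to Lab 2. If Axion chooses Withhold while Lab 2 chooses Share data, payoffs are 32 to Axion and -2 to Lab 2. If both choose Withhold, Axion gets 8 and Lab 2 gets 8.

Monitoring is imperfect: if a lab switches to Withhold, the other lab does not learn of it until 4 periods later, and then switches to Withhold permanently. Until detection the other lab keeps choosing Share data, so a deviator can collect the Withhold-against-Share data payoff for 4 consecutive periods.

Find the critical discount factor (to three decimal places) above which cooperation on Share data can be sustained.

Deviating for the 4 undetected periods gains 32−23 = 9 per period over cooperation, then loses 23−8 = 15 per period forever once punishment starts.
Gain: 9(1 + δ + … + δ^3); loss: 15·δ^4/(1−δ).
No profitable deviation ⇔ 9(1−δ^4) ≤ 15·δ^4, i.e. δ^4 ≥ 9/(9+15) = 3/8.
Hence δ ≥ (3/8)^(1/4) ≈ 0.783.

0.783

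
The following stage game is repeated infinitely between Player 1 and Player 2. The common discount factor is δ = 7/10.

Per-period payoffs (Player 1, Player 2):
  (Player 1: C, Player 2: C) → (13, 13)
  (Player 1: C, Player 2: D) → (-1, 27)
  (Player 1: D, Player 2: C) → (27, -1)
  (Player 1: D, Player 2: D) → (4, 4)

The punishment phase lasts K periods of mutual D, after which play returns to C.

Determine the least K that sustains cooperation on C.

4

No profitable deviation requires (13−4)(δ+…+δ^K) ≥ 27−13, i.e. δ+…+δ^K ≥ 14/9 ≈ 1.5556.
With δ = 7/10, the partial sums are K=1: 0.7000, K=2: 1.1900, K=3: 1.5330, K=4: 1.7731.
K = 4 is the first length at which the sum reaches 1.5556.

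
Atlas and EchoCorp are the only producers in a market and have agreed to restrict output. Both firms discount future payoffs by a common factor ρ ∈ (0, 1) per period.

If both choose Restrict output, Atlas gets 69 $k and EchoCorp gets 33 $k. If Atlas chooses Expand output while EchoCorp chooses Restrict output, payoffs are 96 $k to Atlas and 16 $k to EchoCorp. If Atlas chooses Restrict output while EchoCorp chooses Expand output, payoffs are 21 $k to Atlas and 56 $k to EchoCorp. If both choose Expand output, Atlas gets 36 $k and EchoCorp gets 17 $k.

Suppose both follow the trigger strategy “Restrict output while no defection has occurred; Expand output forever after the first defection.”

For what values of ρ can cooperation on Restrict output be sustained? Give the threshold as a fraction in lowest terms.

23/39

Atlas's threshold: (96−69)/(96−36) = 9/20.
EchoCorp's threshold: (56−33)/(56−17) = 23/39.
9/20 < 23/39, so EchoCorp binds and ρ* = 23/39.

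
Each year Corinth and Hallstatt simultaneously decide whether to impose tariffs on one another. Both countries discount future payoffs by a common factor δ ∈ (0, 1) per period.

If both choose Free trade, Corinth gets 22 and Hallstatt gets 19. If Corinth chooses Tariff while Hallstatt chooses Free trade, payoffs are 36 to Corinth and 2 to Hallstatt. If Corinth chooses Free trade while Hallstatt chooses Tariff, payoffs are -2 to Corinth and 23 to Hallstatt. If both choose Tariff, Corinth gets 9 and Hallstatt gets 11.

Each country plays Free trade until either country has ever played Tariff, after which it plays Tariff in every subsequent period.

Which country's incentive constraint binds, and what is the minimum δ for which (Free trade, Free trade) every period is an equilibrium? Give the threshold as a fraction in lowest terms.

Corinth; δ ≥ 14/27

For Corinth: deviation gain 36−22 = 14, per-period punishment loss 22−9 = 13. IC gives δ ≥ 14/27.
For Hallstatt: gain 4, loss 8 per period, so δ ≥ 4/12 = 1/3.
The tighter constraint is Corinth's, so cooperation needs δ ≥ 14/27.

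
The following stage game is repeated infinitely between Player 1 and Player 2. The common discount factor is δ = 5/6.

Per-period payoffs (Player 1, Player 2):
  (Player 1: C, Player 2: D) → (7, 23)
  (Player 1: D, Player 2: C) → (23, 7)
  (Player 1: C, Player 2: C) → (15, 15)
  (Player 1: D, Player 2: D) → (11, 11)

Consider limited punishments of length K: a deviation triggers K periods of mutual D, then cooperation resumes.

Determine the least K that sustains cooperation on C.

3

IC: δ(1−δ^K)/(1−δ) ≥ (23−15)/(15−11) = 2.
With δ = 5/6: need 1 − δ^K ≥ 2·(1−5/6)/(5/6), i.e. δ^K ≤ 0.6000.
Since (5/6)^2 = 0.6944 and (5/6)^3 = 0.5787, the smallest such K is 3.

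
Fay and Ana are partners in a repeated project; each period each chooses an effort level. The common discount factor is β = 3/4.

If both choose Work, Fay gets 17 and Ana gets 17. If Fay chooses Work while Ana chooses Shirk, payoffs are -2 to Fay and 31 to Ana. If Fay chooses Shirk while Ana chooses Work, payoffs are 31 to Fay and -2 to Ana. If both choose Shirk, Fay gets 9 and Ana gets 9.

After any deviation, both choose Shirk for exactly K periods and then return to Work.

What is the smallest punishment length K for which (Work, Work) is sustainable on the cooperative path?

No profitable deviation requires (17−9)(β+…+β^K) ≥ 31−17, i.e. β+…+β^K ≥ 7/4 ≈ 1.7500.
With β = 3/4, the partial sums are K=1: 0.7500, K=2: 1.3125, K=3: 1.7344, K=4: 2.0508.
K = 4 is the first length at which the sum reaches 1.7500.

4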